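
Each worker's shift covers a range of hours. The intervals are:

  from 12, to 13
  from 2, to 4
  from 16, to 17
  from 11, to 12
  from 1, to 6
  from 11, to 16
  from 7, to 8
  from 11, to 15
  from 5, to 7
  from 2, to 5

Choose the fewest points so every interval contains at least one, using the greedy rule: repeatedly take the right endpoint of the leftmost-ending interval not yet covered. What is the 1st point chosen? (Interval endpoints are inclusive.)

4

Sort by right endpoint; whenever an interval is uncovered, place a point at its right end.
Sorted: [2,4] [2,5] [1,6] [5,7] [7,8] [11,12] [12,13] [11,15] [11,16] [16,17]
{[2,4],[2,5],[1,6]} hit by 4; {[5,7],[7,8]} hit by 7; {[11,12],[12,13],[11,15],[11,16]} hit by 12; {[16,17]} hit by 17.
Points: 4, 7, 12, 17 (4 total).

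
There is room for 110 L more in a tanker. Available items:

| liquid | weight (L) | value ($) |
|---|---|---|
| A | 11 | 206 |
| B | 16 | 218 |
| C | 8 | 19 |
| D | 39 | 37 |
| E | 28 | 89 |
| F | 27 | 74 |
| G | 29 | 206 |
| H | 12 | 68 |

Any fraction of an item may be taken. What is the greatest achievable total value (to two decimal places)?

Ratios (sorted): A 18.73, B 13.62, G 7.10, H 5.67, E 3.18, F 2.74, C 2.38, D 0.95
take A (11 @ 206); take B (16 @ 218); take G (29 @ 206); take H (12 @ 68); take E (28 @ 89); take 14/27 of F → 38.37. Capacity used 110/110.
Total value = 825.37

825.37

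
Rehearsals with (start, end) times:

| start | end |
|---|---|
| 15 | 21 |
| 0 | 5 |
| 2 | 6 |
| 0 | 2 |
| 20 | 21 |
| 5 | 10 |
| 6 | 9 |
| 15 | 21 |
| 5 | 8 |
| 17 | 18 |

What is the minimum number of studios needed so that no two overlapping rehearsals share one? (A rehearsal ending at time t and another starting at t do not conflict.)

3

The answer is the maximum number of intervals overlapping at any instant.
Events (time:±→running): 0:+→1 0:+→2 2:-→1 2:+→2 5:-→1 5:+→2 5:+→3 … peak 3.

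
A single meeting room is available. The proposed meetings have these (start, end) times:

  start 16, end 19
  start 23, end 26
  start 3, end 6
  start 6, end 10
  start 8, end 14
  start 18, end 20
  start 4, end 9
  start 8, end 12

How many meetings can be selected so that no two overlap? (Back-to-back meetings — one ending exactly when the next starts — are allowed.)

4

Order by finish time; keep every interval that doesn't clash with the previous kept one.
Sorted by end: (3,6)  (4,9)  (6,10)  (8,12)  (8,14)  (16,19)  (18,20)  (23,26)
take (3,6); skip (4,9); take (6,10); skip (8,14); take (16,19); skip (18,20); take (23,26).
Selected 4 meetings.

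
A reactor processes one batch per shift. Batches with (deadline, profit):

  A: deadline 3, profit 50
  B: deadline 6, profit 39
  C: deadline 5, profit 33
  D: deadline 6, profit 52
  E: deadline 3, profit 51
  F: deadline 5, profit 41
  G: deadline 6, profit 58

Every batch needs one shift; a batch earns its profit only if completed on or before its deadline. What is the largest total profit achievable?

291

Profit order: G=58 D=52 E=51 A=50 F=41 B=39 C=33
Assign: G→slot 6, D→slot 5, E→slot 3, A→slot 2, F→slot 4, B→slot 1, C skipped.
Slots: [1:B] [2:A] [3:E] [4:F] [5:D] [6:G]
Profit = 39 + 50 + 51 + 41 + 52 + 58 = 291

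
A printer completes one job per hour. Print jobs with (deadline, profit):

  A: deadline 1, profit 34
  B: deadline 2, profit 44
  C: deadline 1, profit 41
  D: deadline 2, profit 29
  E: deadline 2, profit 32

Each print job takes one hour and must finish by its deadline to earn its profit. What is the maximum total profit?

85

Take jobs in profit order; each goes to the latest open slot no later than its deadline.
By profit: B(d2,44), C(d1,41), A(d1,34), E(d2,32), D(d2,29)
B→slot 2; C→slot 1; A skipped; E skipped; D skipped.
Profit = 41 + 44 = 85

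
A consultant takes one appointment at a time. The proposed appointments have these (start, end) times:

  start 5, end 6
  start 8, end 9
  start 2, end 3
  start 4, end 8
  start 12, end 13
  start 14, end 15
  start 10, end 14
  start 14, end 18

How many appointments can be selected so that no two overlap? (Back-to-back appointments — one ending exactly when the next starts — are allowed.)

5

Sorted by end: (2,3)  (5,6)  (4,8)  (8,9)  (12,13)  (10,14)  (14,15)  (14,18)
take (2,3); take (5,6); take (8,9); take (12,13); take (14,15).
Selected 5 appointments.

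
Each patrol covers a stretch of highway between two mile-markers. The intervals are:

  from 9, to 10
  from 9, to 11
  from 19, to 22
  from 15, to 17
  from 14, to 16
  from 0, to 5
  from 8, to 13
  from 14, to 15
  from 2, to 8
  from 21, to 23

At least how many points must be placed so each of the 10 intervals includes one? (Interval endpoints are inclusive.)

Sort by right endpoint; whenever an interval is uncovered, place a point at its right end.
Sorted: [0,5] [2,8] [9,10] [9,11] [8,13] [14,15] [14,16] [15,17] [19,22] [21,23]
{[0,5],[2,8]} hit by 5; {[9,10],[9,11],[8,13]} hit by 10; {[14,15],[14,16],[15,17]} hit by 15; {[19,22],[21,23]} hit by 22.
Points: 5, 10, 15, 22 (4 total).

4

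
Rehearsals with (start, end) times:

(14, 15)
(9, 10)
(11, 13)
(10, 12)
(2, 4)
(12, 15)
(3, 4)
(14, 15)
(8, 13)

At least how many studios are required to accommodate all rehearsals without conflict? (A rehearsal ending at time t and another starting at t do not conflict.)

3

starts: [2, 3, 8, 9, 10, 11, 12, 14, 14]
ends:   [4, 4, 10, 12, 13, 13, 15, 15, 15]
s2→1 s3→2 e4→1 e4→0 s8→1 s9→2 e10→1 s10→2 s11→3  — peak 3.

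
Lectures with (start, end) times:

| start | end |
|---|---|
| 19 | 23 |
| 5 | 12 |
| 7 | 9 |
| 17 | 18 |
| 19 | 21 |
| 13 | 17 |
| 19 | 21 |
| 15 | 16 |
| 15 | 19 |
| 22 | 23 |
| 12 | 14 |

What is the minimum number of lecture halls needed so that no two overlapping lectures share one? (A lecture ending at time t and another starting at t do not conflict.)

3

starts: [5, 7, 12, 13, 15, 15, 17, 19, 19, 19, 22]
ends:   [9, 12, 14, 16, 17, 18, 19, 21, 21, 23, 23]
s5→1 s7→2 e9→1 e12→0 s12→1 s13→2 e14→1 s15→2 s15→3  — peak 3.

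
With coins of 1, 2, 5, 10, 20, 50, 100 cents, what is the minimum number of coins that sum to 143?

143 − 1×100→43 − 2×20→3 − 1×2→1 − 1×1→0
Total coins = 1 + 2 + 1 + 1 = 5

5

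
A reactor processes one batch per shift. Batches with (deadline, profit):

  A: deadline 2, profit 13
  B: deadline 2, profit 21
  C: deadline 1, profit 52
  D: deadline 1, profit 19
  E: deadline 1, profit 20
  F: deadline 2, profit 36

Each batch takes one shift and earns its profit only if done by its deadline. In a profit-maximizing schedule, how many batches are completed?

2

Sort by profit descending; place each in the latest free slot ≤ its deadline.
By profit: C(d1,52), F(d2,36), B(d2,21), E(d1,20), D(d1,19), A(d2,13)
C→slot 1; F→slot 2; B skipped; E skipped; D skipped; A skipped.
2 of 6 scheduled.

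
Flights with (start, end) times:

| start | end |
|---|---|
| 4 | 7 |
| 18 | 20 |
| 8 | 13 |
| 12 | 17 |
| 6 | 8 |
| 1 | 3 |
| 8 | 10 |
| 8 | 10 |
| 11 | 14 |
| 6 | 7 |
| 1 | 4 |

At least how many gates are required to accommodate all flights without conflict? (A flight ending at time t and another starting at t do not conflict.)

Count concurrent intervals with a sweep; the peak is the room count.
starts: [1, 1, 4, 6, 6, 8, 8, 8, 11, 12, 18]
ends:   [3, 4, 7, 7, 8, 10, 10, 13, 14, 17, 20]
s1→1 s1→2 e3→1 e4→0 s4→1 s6→2 s6→3  — peak 3.

3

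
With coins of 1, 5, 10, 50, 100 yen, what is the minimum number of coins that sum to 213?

6

213 = 2×100 + 1×10 + 3×1
Total coins = 2 + 1 + 3 = 6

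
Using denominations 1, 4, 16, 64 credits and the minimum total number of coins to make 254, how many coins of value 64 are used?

254 = 3×64 + 3×16 + 3×4 + 2×1
Count of 64: 3

3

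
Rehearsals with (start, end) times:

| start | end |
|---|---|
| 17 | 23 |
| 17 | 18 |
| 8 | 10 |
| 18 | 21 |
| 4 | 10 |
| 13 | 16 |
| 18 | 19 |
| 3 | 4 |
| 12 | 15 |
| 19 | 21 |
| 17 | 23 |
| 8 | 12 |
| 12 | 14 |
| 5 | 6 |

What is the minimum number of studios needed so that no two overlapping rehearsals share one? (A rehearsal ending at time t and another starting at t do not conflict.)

The answer is the maximum number of intervals overlapping at any instant.
Events (time:±→running): 3:+→1 4:-→0 4:+→1 5:+→2 6:-→1 8:+→2 8:+→3 10:-→2 10:-→1 12:-→0 12:+→1 12:+→2 13:+→3 14:-→2 15:-→1 16:-→0 17:+→1 17:+→2 17:+→3 18:-→2 18:+→3 18:+→4 … peak 4.

4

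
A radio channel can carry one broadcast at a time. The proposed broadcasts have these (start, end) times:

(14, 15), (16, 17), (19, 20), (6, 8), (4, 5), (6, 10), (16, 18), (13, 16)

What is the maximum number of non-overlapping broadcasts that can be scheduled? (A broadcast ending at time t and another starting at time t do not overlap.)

Greedy by earliest finish: after sorting by end time, pick each interval compatible with the last pick.
By end time: (4,5), (6,8), (6,10), (14,15), (13,16), (16,17), (16,18), (19,20).
Pick (4,5); next start ≥ 5 → (6,8); next start ≥ 8 → (14,15); next start ≥ 15 → (16,17); next start ≥ 17 → (19,20).
Selected 5 broadcasts.

5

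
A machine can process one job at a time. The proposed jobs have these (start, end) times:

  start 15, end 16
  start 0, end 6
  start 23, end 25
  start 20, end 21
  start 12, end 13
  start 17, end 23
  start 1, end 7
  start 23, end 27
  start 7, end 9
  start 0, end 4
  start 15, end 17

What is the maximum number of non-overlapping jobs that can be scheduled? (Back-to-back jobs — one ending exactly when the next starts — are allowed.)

By end time: (0,4), (0,6), (1,7), (7,9), (12,13), (15,16), (15,17), (20,21), (17,23), (23,25), (23,27).
Pick (0,4); next start ≥ 4 → (7,9); next start ≥ 9 → (12,13); next start ≥ 13 → (15,16); next start ≥ 16 → (20,21); next start ≥ 21 → (23,25).
Selected 6 jobs.

6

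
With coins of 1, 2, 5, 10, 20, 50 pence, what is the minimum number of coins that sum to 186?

7

Use the largest denomination that fits, subtract, and repeat.
186 = 3×50 + 1×20 + 1×10 + 1×5 + 1×1
Total coins = 3 + 1 + 1 + 1 + 1 = 7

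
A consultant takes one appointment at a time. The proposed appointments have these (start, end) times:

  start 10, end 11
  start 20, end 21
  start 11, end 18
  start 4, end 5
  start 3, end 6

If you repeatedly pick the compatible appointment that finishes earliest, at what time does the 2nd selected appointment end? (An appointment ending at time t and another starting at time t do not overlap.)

Sort by end time and greedily take each interval whose start is ≥ the last chosen end.
Sorted by end: (4,5)  (3,6)  (10,11)  (11,18)  (20,21)
take (4,5); skip (3,6); take (10,11); take (11,18); take (20,21).
Selected: (4,5) (10,11) (11,18) (20,21)

11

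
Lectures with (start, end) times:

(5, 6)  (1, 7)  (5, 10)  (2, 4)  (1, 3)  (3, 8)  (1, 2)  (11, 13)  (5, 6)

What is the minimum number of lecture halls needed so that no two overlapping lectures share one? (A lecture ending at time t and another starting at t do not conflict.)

5

Count concurrent intervals with a sweep; the peak is the room count.
Events (time:±→running): 1:+→1 1:+→2 1:+→3 2:-→2 2:+→3 3:-→2 3:+→3 4:-→2 5:+→3 5:+→4 5:+→5 … peak 5.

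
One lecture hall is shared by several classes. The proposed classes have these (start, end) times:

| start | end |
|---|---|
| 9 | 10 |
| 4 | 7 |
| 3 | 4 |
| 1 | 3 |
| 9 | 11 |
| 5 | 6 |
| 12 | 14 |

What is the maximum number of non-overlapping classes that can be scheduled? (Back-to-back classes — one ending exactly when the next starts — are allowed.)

By end time: (1,3), (3,4), (5,6), (4,7), (9,10), (9,11), (12,14).
Pick (1,3); next start ≥ 3 → (3,4); next start ≥ 4 → (5,6); next start ≥ 6 → (9,10); next start ≥ 10 → (12,14).
Selected 5 classes.

5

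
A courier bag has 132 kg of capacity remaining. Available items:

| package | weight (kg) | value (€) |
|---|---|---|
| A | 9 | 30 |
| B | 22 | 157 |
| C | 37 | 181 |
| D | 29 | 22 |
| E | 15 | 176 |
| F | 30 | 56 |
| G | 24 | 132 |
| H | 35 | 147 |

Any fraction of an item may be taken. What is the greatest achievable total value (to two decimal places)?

Order: E (176/15=11.73) > B (157/22=7.14) > G (132/24=5.50) > C (181/37=4.89) > H (147/35=4.20) > A (30/9=3.33) > F (56/30=1.87) > D (22/29=0.76)
Fill: take E (15 @ 176) → take B (22 @ 157) → take G (24 @ 132) → take C (37 @ 181) → take 34/35 of H → 142.80; 132/132 used.
Total value = 788.80

788.80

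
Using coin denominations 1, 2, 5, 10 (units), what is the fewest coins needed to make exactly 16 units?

Use the largest denomination that fits, subtract, and repeat.
16 − 1×10→6 − 1×5→1 − 1×1→0
Total coins = 1 + 1 + 1 = 3

3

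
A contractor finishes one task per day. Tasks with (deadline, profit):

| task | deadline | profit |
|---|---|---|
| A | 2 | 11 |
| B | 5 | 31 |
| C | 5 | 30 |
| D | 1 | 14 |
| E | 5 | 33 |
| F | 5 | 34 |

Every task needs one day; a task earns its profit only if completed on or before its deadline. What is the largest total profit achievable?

Sort by profit descending; place each in the latest free slot ≤ its deadline.
Profit order: F=34 E=33 B=31 C=30 D=14 A=11
Assign: F→slot 5, E→slot 4, B→slot 3, C→slot 2, D→slot 1, A skipped.
Slots: [1:D] [2:C] [3:B] [4:E] [5:F]
Profit = 14 + 30 + 31 + 33 + 34 = 142

142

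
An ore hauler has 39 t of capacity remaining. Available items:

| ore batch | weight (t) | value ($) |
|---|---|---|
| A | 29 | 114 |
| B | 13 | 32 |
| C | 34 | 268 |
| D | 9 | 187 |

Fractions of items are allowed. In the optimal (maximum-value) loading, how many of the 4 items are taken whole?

1

Order: D (187/9=20.78) > C (268/34=7.88) > A (114/29=3.93) > B (32/13=2.46)
Fill: take D (9 @ 187) → take 30/34 of C → 236.47; 39/39 used.
1 item(s) taken whole; one partial (take 30/34 of C).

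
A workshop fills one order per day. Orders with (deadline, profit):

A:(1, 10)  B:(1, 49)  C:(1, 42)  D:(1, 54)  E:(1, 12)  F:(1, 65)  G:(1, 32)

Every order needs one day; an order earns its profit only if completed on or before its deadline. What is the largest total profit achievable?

65

Profit order: F=65 D=54 B=49 C=42 G=32 E=12 A=10
Assign: F→slot 1, D skipped, B skipped, C skipped, G skipped, E skipped, A skipped.
Slots: [1:F]
Profit = 65 = 65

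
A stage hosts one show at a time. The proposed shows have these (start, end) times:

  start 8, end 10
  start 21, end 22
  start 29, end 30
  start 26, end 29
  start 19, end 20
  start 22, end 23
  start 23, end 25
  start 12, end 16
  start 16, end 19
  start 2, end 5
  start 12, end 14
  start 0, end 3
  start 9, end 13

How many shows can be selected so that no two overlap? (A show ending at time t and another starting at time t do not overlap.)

10

By end time: (0,3), (2,5), (8,10), (9,13), (12,14), (12,16), (16,19), (19,20), (21,22), (22,23), (23,25), (26,29), (29,30).
Pick (0,3); next start ≥ 3 → (8,10); next start ≥ 10 → (12,14); next start ≥ 14 → (16,19); next start ≥ 19 → (19,20); next start ≥ 20 → (21,22); next start ≥ 22 → (22,23); next start ≥ 23 → (23,25); next start ≥ 25 → (26,29); next start ≥ 29 → (29,30).
Selected 10 shows.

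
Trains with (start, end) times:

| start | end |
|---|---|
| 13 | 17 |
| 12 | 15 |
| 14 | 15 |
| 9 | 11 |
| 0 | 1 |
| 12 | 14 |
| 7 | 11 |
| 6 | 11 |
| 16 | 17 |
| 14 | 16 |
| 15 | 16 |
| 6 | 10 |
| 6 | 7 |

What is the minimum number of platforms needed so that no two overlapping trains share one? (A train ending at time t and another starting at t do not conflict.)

Count concurrent intervals with a sweep; the peak is the room count.
Events (time:±→running): 0:+→1 1:-→0 6:+→1 6:+→2 6:+→3 7:-→2 7:+→3 9:+→4 … peak 4.

4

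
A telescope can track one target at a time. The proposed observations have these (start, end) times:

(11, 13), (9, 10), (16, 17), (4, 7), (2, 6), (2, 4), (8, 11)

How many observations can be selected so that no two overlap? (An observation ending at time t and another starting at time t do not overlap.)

5

Greedy by earliest finish: after sorting by end time, pick each interval compatible with the last pick.
By end time: (2,4), (2,6), (4,7), (9,10), (8,11), (11,13), (16,17).
Pick (2,4); next start ≥ 4 → (4,7); next start ≥ 7 → (9,10); next start ≥ 10 → (11,13); next start ≥ 13 → (16,17).
Selected 5 observations.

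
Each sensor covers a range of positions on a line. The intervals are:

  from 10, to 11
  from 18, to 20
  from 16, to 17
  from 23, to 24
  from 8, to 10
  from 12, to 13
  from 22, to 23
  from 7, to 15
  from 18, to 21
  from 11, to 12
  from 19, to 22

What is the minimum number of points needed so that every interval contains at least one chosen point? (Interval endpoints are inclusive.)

5

By right end: [8,10]  [10,11]  [11,12]  [12,13]  [7,15]  [16,17]  [18,20]  [18,21]  [19,22]  [22,23]  [23,24]
[8,10] uncovered → point at 10; [11,12] uncovered → point at 12; [16,17] uncovered → point at 17; [18,20] uncovered → point at 20; [22,23] uncovered → point at 23.
Points: 10, 12, 17, 20, 23 (5 total).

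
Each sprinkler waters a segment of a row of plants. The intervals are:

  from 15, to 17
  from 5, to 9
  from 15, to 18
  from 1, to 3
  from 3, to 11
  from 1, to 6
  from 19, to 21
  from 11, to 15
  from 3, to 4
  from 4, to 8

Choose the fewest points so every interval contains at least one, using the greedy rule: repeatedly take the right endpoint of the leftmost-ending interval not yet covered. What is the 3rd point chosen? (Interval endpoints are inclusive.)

15

Sort by right endpoint; whenever an interval is uncovered, place a point at its right end.
By right end: [1,3]  [3,4]  [1,6]  [4,8]  [5,9]  [3,11]  [11,15]  [15,17]  [15,18]  [19,21]
[1,3] uncovered → point at 3; [4,8] uncovered → point at 8; [11,15] uncovered → point at 15; [19,21] uncovered → point at 21.
Points: 3, 8, 15, 21 (4 total).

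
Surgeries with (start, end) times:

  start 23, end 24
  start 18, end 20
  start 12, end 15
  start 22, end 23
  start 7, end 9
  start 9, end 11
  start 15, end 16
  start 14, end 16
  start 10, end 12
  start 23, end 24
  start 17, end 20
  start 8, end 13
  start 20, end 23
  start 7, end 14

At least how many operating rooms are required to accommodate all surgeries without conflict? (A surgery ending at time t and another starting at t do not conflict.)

4

The answer is the maximum number of intervals overlapping at any instant.
starts: [7, 7, 8, 9, 10, 12, 14, 15, 17, 18, 20, 22, 23, 23]
ends:   [9, 11, 12, 13, 14, 15, 16, 16, 20, 20, 23, 23, 24, 24]
s7→1 s7→2 s8→3 e9→2 s9→3 s10→4  — peak 4.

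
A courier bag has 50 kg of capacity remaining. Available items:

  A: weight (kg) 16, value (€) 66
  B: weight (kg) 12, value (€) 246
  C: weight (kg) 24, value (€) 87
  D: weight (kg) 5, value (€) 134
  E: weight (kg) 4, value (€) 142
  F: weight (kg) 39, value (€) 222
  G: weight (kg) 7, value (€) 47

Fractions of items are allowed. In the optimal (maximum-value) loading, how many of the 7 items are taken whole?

4

Order: E (142/4=35.50) > D (134/5=26.80) > B (246/12=20.50) > G (47/7=6.71) > F (222/39=5.69) > A (66/16=4.12) > C (87/24=3.62)
Fill: take E (4 @ 142) → take D (5 @ 134) → take B (12 @ 246) → take G (7 @ 47) → take 22/39 of F → 125.23; 50/50 used.
4 item(s) taken whole; one partial (take 22/39 of F).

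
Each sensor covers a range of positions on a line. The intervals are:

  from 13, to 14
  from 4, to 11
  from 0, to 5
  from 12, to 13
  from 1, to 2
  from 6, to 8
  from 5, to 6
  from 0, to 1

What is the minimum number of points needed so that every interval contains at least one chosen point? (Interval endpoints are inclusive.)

3

By right end: [0,1]  [1,2]  [0,5]  [5,6]  [6,8]  [4,11]  [12,13]  [13,14]
[0,1] uncovered → point at 1; [5,6] uncovered → point at 6; [12,13] uncovered → point at 13.
Points: 1, 6, 13 (3 total).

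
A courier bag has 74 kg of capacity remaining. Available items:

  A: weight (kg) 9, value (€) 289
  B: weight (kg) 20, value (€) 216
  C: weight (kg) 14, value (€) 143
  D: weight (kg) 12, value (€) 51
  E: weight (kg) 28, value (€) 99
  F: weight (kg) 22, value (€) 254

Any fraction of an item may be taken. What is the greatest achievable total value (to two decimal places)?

Greedy by value/weight ratio, highest first.
Ratios (sorted): A 32.11, F 11.55, B 10.80, C 10.21, D 4.25, E 3.54
take A (9 @ 289); take F (22 @ 254); take B (20 @ 216); take C (14 @ 143); take 9/12 of D → 38.25. Capacity used 74/74.
Total value = 940.25

940.25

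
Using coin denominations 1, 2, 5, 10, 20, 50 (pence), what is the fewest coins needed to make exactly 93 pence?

Use the largest denomination that fits, subtract, and repeat.
93 − 1×50→43 − 2×20→3 − 1×2→1 − 1×1→0
Total coins = 1 + 2 + 1 + 1 = 5

5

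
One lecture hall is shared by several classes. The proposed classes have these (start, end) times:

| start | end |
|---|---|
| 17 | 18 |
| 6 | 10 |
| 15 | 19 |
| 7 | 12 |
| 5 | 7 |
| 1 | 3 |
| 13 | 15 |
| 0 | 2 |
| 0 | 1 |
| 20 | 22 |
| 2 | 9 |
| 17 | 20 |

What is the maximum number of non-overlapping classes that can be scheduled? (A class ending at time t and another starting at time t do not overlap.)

7

Order by finish time; keep every interval that doesn't clash with the previous kept one.
By end time: (0,1), (0,2), (1,3), (5,7), (2,9), (6,10), (7,12), (13,15), (17,18), (15,19), (17,20), (20,22).
Pick (0,1); next start ≥ 1 → (1,3); next start ≥ 3 → (5,7); next start ≥ 7 → (7,12); next start ≥ 12 → (13,15); next start ≥ 15 → (17,18); next start ≥ 18 → (20,22).
Selected 7 classes.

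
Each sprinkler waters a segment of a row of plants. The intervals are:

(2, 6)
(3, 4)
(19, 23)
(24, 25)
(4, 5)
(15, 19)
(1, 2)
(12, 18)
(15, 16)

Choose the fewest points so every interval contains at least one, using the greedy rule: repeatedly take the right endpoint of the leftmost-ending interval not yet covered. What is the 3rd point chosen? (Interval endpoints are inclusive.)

16

Sort by right endpoint; whenever an interval is uncovered, place a point at its right end.
Sorted: [1,2] [3,4] [4,5] [2,6] [15,16] [12,18] [15,19] [19,23] [24,25]
{[1,2]} hit by 2; {[3,4],[4,5],[2,6]} hit by 4; {[15,16],[12,18],[15,19]} hit by 16; {[19,23]} hit by 23; {[24,25]} hit by 25.
Points: 2, 4, 16, 23, 25 (5 total).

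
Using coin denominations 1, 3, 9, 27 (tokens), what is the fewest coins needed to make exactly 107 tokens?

Greedy: take as many of the largest coin as possible, then repeat with the remainder.
107 = 3×27 + 2×9 + 2×3 + 2×1
Total coins = 3 + 2 + 2 + 2 = 9

9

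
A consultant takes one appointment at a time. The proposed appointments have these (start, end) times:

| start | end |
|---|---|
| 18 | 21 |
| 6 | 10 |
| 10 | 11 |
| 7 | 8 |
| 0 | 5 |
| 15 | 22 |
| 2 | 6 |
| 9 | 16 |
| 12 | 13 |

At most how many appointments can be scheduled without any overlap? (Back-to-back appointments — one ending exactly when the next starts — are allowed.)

By end time: (0,5), (2,6), (7,8), (6,10), (10,11), (12,13), (9,16), (18,21), (15,22).
Pick (0,5); next start ≥ 5 → (7,8); next start ≥ 8 → (10,11); next start ≥ 11 → (12,13); next start ≥ 13 → (18,21).
Selected 5 appointments.

5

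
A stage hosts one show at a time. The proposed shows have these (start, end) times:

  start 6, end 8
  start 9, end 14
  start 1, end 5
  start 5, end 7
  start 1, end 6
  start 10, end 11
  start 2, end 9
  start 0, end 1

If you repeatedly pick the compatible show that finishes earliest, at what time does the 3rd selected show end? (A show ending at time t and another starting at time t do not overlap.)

7

By end time: (0,1), (1,5), (1,6), (5,7), (6,8), (2,9), (10,11), (9,14).
Pick (0,1); next start ≥ 1 → (1,5); next start ≥ 5 → (5,7); next start ≥ 7 → (10,11).
Selected: (0,1) (1,5) (5,7) (10,11)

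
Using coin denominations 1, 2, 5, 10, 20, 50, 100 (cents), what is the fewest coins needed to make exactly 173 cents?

5

173 − 1×100→73 − 1×50→23 − 1×20→3 − 1×2→1 − 1×1→0
Total coins = 1 + 1 + 1 + 1 + 1 = 5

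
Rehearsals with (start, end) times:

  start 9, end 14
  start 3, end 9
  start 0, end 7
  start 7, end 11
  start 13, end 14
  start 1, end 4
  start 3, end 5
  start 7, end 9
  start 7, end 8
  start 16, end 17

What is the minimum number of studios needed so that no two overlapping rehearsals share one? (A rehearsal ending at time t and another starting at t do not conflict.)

The answer is the maximum number of intervals overlapping at any instant.
Events (time:±→running): 0:+→1 1:+→2 3:+→3 3:+→4 … peak 4.

4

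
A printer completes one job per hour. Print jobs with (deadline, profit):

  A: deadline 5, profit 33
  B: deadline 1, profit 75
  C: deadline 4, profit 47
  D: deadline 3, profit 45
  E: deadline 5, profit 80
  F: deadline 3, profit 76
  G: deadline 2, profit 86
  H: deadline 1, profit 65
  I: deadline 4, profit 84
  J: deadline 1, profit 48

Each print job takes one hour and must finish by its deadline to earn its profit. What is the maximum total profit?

Profit order: G=86 I=84 E=80 F=76 B=75 H=65 J=48 C=47 D=45 A=33
Assign: G→slot 2, I→slot 4, E→slot 5, F→slot 3, B→slot 1, H skipped, J skipped, C skipped, D skipped, A skipped.
Slots: [1:B] [2:G] [3:F] [4:I] [5:E]
Profit = 75 + 86 + 76 + 84 + 80 = 401

401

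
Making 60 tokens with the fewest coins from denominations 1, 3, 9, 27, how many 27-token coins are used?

60 = 2×27 + 2×3
Count of 27: 2

2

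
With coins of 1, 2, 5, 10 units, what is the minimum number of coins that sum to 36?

Greedy: take as many of the largest coin as possible, then repeat with the remainder.
36 = 3×10 + 1×5 + 1×1
Total coins = 3 + 1 + 1 = 5

5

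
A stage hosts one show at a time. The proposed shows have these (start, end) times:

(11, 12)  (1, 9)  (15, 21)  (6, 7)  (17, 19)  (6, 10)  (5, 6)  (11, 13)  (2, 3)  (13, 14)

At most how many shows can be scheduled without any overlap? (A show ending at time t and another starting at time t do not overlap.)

6

Sorted by end: (2,3)  (5,6)  (6,7)  (1,9)  (6,10)  (11,12)  (11,13)  (13,14)  (17,19)  (15,21)
take (2,3); take (5,6); take (6,7); skip (1,9); skip (6,10); take (11,12); skip (11,13); take (13,14); take (17,19).
Selected 6 shows.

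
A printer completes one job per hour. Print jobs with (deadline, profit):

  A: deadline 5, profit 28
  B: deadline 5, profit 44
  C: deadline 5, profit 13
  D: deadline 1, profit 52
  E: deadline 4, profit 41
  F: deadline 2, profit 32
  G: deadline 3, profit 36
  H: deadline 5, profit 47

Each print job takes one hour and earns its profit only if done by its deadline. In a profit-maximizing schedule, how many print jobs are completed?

Take jobs in profit order; each goes to the latest open slot no later than its deadline.
Profit order: D=52 H=47 B=44 E=41 G=36 F=32 A=28 C=13
Assign: D→slot 1, H→slot 5, B→slot 4, E→slot 3, G→slot 2, F skipped, A skipped, C skipped.
Slots: [1:D] [2:G] [3:E] [4:B] [5:H]
5 of 8 scheduled.

5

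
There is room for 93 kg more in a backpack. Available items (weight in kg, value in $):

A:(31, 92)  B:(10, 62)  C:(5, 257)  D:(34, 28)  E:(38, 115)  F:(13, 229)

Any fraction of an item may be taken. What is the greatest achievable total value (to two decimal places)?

743.13

Sort by value per unit weight and fill in that order.
Ratios (sorted): C 51.40, F 17.62, B 6.20, E 3.03, A 2.97, D 0.82
take C (5 @ 257); take F (13 @ 229); take B (10 @ 62); take E (38 @ 115); take 27/31 of A → 80.13. Capacity used 93/93.
Total value = 743.13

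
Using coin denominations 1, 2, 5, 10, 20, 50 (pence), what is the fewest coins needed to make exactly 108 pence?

5

Use the largest denomination that fits, subtract, and repeat.
108 = 2×50 + 1×5 + 1×2 + 1×1
Total coins = 2 + 1 + 1 + 1 = 5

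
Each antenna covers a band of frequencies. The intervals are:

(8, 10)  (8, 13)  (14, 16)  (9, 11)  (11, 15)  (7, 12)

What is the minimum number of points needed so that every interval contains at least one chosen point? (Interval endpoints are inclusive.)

2

Process intervals by earliest right end; each time one isn't hit yet, stab at its right endpoint.
Sorted: [8,10] [9,11] [7,12] [8,13] [11,15] [14,16]
{[8,10],[9,11],[7,12],[8,13]} hit by 10; {[11,15],[14,16]} hit by 15.
Points: 10, 15 (2 total).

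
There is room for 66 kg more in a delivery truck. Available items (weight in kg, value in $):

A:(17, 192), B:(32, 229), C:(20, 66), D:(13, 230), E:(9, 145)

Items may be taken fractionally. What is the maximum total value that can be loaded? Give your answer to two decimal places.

Greedy by value/weight ratio, highest first.
Order: D (230/13=17.69) > E (145/9=16.11) > A (192/17=11.29) > B (229/32=7.16) > C (66/20=3.30)
Fill: take D (13 @ 230) → take E (9 @ 145) → take A (17 @ 192) → take 27/32 of B → 193.22; 66/66 used.
Total value = 760.22

760.22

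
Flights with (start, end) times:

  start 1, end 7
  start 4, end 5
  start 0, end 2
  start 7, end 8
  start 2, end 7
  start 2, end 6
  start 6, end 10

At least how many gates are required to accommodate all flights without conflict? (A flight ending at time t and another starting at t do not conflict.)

The answer is the maximum number of intervals overlapping at any instant.
starts: [0, 1, 2, 2, 4, 6, 7]
ends:   [2, 5, 6, 7, 7, 8, 10]
s0→1 s1→2 e2→1 s2→2 s2→3 s4→4  — peak 4.

4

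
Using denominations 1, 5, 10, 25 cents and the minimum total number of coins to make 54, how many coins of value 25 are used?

2

Greedy: take as many of the largest coin as possible, then repeat with the remainder.
54 = 2×25 + 4×1
Count of 25: 2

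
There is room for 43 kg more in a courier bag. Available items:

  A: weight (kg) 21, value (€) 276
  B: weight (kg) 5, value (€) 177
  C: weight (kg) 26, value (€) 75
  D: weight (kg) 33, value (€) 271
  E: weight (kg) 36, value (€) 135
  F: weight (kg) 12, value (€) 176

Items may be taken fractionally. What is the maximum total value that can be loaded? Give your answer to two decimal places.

670.06

Sort by value per unit weight and fill in that order.
Ratios (sorted): B 35.40, F 14.67, A 13.14, D 8.21, E 3.75, C 2.88
take B (5 @ 177); take F (12 @ 176); take A (21 @ 276); take 5/33 of D → 41.06. Capacity used 43/43.
Total value = 670.06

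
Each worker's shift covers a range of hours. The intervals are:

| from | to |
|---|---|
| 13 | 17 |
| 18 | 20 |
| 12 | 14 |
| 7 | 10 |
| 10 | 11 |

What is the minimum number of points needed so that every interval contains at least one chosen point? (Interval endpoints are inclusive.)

3

Sorted: [7,10] [10,11] [12,14] [13,17] [18,20]
{[7,10],[10,11]} hit by 10; {[12,14],[13,17]} hit by 14; {[18,20]} hit by 20.
Points: 10, 14, 20 (3 total).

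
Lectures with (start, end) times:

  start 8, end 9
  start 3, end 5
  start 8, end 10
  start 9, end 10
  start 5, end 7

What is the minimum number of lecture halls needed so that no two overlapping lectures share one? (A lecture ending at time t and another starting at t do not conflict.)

starts: [3, 5, 8, 8, 9]
ends:   [5, 7, 9, 10, 10]
s3→1 e5→0 s5→1 e7→0 s8→1 s8→2  — peak 2.

2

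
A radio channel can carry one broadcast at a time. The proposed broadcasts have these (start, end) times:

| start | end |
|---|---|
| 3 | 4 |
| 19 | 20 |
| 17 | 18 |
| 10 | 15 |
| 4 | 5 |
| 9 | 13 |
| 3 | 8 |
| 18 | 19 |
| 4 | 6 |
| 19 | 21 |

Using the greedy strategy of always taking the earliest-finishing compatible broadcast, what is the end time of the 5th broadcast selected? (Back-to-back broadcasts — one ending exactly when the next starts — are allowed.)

Sorted by end: (3,4)  (4,5)  (4,6)  (3,8)  (9,13)  (10,15)  (17,18)  (18,19)  (19,20)  (19,21)
take (3,4); take (4,5); skip (3,8); take (9,13); take (17,18); take (18,19); take (19,20).
Selected: (3,4) (4,5) (9,13) (17,18) (18,19) (19,20)

19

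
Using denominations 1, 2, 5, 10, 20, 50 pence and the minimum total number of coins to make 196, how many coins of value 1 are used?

1

196 − 3×50→46 − 2×20→6 − 1×5→1 − 1×1→0
Count of 1: 1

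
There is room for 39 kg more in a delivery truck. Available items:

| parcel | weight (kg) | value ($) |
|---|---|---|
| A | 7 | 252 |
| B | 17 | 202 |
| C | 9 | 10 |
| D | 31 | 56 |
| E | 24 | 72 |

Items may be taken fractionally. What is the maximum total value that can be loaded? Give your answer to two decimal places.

499.00

Order: A (252/7=36.00) > B (202/17=11.88) > E (72/24=3.00) > D (56/31=1.81) > C (10/9=1.11)
Fill: take A (7 @ 252) → take B (17 @ 202) → take 15/24 of E → 45.00; 39/39 used.
Total value = 499.00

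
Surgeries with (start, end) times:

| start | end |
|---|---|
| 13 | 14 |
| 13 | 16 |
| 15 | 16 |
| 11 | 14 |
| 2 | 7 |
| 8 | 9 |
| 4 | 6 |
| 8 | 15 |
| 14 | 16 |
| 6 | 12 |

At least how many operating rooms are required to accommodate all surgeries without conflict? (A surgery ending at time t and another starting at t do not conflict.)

Count concurrent intervals with a sweep; the peak is the room count.
Events (time:±→running): 2:+→1 4:+→2 6:-→1 6:+→2 7:-→1 8:+→2 8:+→3 9:-→2 11:+→3 12:-→2 13:+→3 13:+→4 … peak 4.

4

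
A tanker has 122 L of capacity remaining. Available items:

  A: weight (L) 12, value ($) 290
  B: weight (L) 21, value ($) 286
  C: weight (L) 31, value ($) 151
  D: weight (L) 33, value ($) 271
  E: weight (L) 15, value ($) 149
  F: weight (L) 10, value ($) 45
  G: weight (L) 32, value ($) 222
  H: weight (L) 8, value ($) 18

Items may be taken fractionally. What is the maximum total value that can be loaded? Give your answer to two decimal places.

1261.84

Greedy by value/weight ratio, highest first.
Ratios (sorted): A 24.17, B 13.62, E 9.93, D 8.21, G 6.94, C 4.87, F 4.50, H 2.25
take A (12 @ 290); take B (21 @ 286); take E (15 @ 149); take D (33 @ 271); take G (32 @ 222); take 9/31 of C → 43.84. Capacity used 122/122.
Total value = 1261.84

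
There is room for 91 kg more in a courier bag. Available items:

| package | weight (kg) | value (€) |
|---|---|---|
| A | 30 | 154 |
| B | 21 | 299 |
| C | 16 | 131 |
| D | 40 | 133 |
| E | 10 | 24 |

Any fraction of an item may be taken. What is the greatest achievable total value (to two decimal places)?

Order: B (299/21=14.24) > C (131/16=8.19) > A (154/30=5.13) > D (133/40=3.33) > E (24/10=2.40)
Fill: take B (21 @ 299) → take C (16 @ 131) → take A (30 @ 154) → take 24/40 of D → 79.80; 91/91 used.
Total value = 663.80

663.80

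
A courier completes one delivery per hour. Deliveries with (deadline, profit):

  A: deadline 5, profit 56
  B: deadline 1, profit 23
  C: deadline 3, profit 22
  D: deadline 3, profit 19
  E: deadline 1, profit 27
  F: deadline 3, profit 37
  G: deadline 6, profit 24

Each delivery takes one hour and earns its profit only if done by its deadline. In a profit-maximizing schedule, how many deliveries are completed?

Profit order: A=56 F=37 E=27 G=24 B=23 C=22 D=19
Assign: A→slot 5, F→slot 3, E→slot 1, G→slot 6, B skipped, C→slot 2, D skipped.
Slots: [1:E] [2:C] [3:F] [5:A] [6:G]
5 of 7 scheduled.

5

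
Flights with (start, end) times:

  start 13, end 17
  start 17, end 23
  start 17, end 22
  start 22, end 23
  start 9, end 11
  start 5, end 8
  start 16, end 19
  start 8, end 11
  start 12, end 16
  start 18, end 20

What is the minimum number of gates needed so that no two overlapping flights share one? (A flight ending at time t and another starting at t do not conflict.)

The answer is the maximum number of intervals overlapping at any instant.
Events (time:±→running): 5:+→1 8:-→0 8:+→1 9:+→2 11:-→1 11:-→0 12:+→1 13:+→2 16:-→1 16:+→2 17:-→1 17:+→2 17:+→3 18:+→4 … peak 4.

4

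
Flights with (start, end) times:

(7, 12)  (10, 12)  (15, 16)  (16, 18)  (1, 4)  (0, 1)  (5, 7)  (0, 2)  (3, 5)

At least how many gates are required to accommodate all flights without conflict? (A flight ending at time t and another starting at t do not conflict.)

2

starts: [0, 0, 1, 3, 5, 7, 10, 15, 16]
ends:   [1, 2, 4, 5, 7, 12, 12, 16, 18]
s0→1 s0→2  — peak 2.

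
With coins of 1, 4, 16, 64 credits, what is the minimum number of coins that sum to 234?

Greedy: take as many of the largest coin as possible, then repeat with the remainder.
234 = 3×64 + 2×16 + 2×4 + 2×1
Total coins = 3 + 2 + 2 + 2 = 9

9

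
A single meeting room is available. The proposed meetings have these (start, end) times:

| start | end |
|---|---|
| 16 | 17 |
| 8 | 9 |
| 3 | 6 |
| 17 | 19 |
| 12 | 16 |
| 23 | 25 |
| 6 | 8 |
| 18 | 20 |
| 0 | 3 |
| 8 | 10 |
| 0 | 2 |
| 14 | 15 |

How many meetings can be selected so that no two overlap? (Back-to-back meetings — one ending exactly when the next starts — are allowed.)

By end time: (0,2), (0,3), (3,6), (6,8), (8,9), (8,10), (14,15), (12,16), (16,17), (17,19), (18,20), (23,25).
Pick (0,2); next start ≥ 2 → (3,6); next start ≥ 6 → (6,8); next start ≥ 8 → (8,9); next start ≥ 9 → (14,15); next start ≥ 15 → (16,17); next start ≥ 17 → (17,19); next start ≥ 19 → (23,25).
Selected 8 meetings.

8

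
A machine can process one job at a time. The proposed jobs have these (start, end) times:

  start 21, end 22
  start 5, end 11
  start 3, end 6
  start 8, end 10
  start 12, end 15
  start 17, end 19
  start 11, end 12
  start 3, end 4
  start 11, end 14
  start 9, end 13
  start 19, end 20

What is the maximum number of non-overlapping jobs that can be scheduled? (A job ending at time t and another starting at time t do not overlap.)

Sort by end time and greedily take each interval whose start is ≥ the last chosen end.
Sorted by end: (3,4)  (3,6)  (8,10)  (5,11)  (11,12)  (9,13)  (11,14)  (12,15)  (17,19)  (19,20)  (21,22)
take (3,4); skip (3,6); take (8,10); take (11,12); skip (11,14); take (12,15); take (17,19); take (19,20); take (21,22).
Selected 7 jobs.

7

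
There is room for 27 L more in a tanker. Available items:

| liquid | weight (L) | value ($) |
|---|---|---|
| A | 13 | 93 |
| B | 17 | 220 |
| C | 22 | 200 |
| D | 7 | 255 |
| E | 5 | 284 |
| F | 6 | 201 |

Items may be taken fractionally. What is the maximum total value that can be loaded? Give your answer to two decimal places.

Greedy by value/weight ratio, highest first.
Ratios (sorted): E 56.80, D 36.43, F 33.50, B 12.94, C 9.09, A 7.15
take E (5 @ 284); take D (7 @ 255); take F (6 @ 201); take 9/17 of B → 116.47. Capacity used 27/27.
Total value = 856.47

856.47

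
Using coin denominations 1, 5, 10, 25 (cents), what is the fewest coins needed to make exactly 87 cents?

87 − 3×25→12 − 1×10→2 − 2×1→0
Total coins = 3 + 1 + 2 = 6

6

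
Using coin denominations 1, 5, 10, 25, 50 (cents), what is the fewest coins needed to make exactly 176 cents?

176 − 3×50→26 − 1×25→1 − 1×1→0
Total coins = 3 + 1 + 1 = 5

5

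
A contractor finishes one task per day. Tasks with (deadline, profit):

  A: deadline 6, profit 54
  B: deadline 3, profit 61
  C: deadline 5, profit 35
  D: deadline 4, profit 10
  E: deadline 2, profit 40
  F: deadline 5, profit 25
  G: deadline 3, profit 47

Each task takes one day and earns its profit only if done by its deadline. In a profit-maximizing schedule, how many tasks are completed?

6

Take jobs in profit order; each goes to the latest open slot no later than its deadline.
Profit order: B=61 A=54 G=47 E=40 C=35 F=25 D=10
Assign: B→slot 3, A→slot 6, G→slot 2, E→slot 1, C→slot 5, F→slot 4, D skipped.
Slots: [1:E] [2:G] [3:B] [4:F] [5:C] [6:A]
6 of 7 scheduled.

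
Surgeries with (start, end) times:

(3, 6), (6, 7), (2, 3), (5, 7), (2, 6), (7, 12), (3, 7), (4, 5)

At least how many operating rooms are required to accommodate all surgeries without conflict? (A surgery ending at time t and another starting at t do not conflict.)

4

starts: [2, 2, 3, 3, 4, 5, 6, 7]
ends:   [3, 5, 6, 6, 7, 7, 7, 12]
s2→1 s2→2 e3→1 s3→2 s3→3 s4→4  — peak 4.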